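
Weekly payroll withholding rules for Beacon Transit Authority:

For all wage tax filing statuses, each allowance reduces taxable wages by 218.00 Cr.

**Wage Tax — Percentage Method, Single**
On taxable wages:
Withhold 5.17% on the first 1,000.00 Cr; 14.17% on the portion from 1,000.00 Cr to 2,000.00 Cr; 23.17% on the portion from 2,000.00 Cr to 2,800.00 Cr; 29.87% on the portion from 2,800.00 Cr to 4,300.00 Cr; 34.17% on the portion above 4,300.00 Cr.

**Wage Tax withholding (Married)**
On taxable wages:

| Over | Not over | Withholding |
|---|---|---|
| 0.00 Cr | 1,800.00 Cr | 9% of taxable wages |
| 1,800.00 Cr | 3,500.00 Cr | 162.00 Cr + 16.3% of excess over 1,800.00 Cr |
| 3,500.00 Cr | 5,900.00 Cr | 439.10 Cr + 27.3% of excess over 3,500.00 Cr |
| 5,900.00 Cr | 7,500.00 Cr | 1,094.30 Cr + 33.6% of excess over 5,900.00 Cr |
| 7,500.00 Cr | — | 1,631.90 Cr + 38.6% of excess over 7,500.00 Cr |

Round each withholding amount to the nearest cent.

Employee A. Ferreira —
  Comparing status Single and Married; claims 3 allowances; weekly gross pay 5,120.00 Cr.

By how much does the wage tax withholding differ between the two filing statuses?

Wage Tax (Single): taxable = 5,120.00 Cr − 3×218.00 Cr = 4,466.00 Cr
  826.81 Cr + 34.17% × (4,466.00 Cr − 4,300.00 Cr) = 826.81 Cr + 34.17% × 166.00 Cr = 883.53 Cr
Wage Tax (Married): taxable = 5,120.00 Cr − 3×218.00 Cr = 4,466.00 Cr
  439.10 Cr + 27.3% × (4,466.00 Cr − 3,500.00 Cr) = 439.10 Cr + 27.3% × 966.00 Cr = 702.82 Cr
Difference: |883.53 Cr − 702.82 Cr| = 180.71 Cr (higher under Single)

180.71 Cr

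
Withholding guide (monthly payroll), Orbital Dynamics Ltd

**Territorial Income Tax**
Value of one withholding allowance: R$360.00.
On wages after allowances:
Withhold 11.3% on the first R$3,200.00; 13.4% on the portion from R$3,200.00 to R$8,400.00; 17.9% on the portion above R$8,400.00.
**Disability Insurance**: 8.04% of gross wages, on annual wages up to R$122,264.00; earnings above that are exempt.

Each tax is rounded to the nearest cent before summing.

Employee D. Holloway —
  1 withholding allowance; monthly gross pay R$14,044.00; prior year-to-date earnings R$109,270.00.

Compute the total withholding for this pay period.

Territorial Income Tax: taxable = R$14,044.00 − 1×R$360.00 = R$13,684.00
  R$1,058.40 + 17.9% × (R$13,684.00 − R$8,400.00) = R$1,058.40 + 17.9% × R$5,284.00 = R$2,004.24
Disability Insurance: cap R$122,264.00 − YTD R$109,270.00 = R$12,994.00 subject; 8.04% × R$12,994.00 = R$1,044.72
Total: R$2,004.24 + R$1,044.72 = R$3,048.96

R$3,048.96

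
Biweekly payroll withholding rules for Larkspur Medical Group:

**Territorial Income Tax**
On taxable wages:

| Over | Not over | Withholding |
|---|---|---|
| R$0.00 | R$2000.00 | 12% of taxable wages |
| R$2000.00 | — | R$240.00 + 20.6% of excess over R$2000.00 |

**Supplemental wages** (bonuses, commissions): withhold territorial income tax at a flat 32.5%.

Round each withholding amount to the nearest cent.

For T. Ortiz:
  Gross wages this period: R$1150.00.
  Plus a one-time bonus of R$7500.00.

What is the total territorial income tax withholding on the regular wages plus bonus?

R$2575.50

Territorial Income Tax: taxable = R$1150.00
  12% × R$1150.00 = R$138.00
Supplemental (32.5% flat on bonus): 32.5% × R$7500.00 = R$2437.50
Total territorial income tax: R$138.00 + R$2437.50 = R$2575.50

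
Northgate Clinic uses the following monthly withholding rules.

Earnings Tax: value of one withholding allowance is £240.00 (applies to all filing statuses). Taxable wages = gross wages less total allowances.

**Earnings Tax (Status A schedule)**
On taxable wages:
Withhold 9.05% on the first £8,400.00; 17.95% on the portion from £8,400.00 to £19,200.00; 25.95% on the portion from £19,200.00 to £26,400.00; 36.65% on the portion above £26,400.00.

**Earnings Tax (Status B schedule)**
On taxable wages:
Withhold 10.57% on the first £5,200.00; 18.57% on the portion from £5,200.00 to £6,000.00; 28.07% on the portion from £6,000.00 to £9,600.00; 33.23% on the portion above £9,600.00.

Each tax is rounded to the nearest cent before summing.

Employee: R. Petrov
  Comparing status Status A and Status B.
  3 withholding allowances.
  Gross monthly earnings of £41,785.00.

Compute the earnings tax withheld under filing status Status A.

£9,941.92

Earnings Tax (Status A): taxable = £41,785.00 − 3×£240.00 = £41,065.00
  £4,567.20 + 36.65% × (£41,065.00 − £26,400.00) = £4,567.20 + 36.65% × £14,665.00 = £9,941.92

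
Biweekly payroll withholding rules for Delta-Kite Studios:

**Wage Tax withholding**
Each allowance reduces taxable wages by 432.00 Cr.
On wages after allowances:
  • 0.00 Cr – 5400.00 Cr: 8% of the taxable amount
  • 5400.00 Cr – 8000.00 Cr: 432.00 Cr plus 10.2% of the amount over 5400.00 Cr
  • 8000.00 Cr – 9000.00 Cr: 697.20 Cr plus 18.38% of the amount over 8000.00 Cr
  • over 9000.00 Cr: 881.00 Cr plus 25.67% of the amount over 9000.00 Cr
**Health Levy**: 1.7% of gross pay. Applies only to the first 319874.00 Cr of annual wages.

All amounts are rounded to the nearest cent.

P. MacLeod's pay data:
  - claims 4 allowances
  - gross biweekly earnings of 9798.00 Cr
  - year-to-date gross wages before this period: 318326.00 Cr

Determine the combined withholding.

Wage Tax: taxable = 9798.00 Cr − 4×432.00 Cr = 8070.00 Cr
  697.20 Cr + 18.38% × (8070.00 Cr − 8000.00 Cr) = 697.20 Cr + 18.38% × 70.00 Cr = 710.07 Cr
Health Levy: cap 319874.00 Cr − YTD 318326.00 Cr = 1548.00 Cr subject; 1.7% × 1548.00 Cr = 26.32 Cr
Total: 710.07 Cr + 26.32 Cr = 736.39 Cr

736.39 Cr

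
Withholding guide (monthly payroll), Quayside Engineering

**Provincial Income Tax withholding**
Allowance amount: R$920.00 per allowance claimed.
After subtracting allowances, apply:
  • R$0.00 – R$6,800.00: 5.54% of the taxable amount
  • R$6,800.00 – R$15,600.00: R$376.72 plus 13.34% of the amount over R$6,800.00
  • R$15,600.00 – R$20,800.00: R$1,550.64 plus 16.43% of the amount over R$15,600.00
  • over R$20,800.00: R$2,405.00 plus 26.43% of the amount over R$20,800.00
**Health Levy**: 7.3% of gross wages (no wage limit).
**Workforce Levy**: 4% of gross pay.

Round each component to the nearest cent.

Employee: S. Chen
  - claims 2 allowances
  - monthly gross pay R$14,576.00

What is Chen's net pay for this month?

Provincial Income Tax: taxable = R$14,576.00 − 2×R$920.00 = R$12,736.00
  R$376.72 + 13.34% × (R$12,736.00 − R$6,800.00) = R$376.72 + 13.34% × R$5,936.00 = R$1,168.58
Health Levy: 7.3% × R$14,576.00 = R$1,064.05
Workforce Levy: 4% × R$14,576.00 = R$583.04
Total withheld: R$1,168.58 + R$1,064.05 + R$583.04 = R$2,815.67
Net pay: R$14,576.00 − R$2,815.67 = R$11,760.33

R$11,760.33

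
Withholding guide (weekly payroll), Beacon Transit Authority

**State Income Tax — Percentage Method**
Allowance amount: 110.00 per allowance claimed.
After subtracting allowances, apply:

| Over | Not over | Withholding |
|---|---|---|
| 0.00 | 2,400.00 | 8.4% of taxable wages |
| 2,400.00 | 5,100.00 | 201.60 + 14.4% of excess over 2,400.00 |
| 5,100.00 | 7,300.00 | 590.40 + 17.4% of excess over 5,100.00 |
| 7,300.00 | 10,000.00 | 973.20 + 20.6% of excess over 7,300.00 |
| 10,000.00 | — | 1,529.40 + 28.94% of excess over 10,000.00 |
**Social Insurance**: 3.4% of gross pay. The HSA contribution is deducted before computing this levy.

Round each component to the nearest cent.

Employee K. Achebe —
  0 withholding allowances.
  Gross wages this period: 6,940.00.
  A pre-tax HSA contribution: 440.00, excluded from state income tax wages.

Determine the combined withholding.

State Income Tax: taxable = 6,940.00 − 440.00 = 6,500.00
  590.40 + 17.4% × (6,500.00 − 5,100.00) = 590.40 + 17.4% × 1,400.00 = 834.00
Social Insurance: 3.4% × 6,500.00 = 221.00
Total: 834.00 + 221.00 = 1,055.00

1,055.00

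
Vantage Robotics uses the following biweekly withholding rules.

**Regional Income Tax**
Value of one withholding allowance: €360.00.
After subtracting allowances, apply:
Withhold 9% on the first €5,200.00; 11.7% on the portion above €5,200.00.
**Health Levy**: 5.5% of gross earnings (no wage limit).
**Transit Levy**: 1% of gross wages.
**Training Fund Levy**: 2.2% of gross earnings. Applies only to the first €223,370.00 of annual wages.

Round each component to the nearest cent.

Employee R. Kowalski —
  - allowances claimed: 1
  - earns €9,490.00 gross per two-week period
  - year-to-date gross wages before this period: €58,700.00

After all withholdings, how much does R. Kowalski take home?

Regional Income Tax: taxable = €9,490.00 − 1×€360.00 = €9,130.00
  €468.00 + 11.7% × (€9,130.00 − €5,200.00) = €468.00 + 11.7% × €3,930.00 = €927.81
Health Levy: 5.5% × €9,490.00 = €521.95
Transit Levy: 1% × €9,490.00 = €94.90
Training Fund Levy: 2.2% × €9,490.00 = €208.78
Total withheld: €927.81 + €521.95 + €94.90 + €208.78 = €1,753.44
Net pay: €9,490.00 − €1,753.44 = €7,736.56

€7,736.56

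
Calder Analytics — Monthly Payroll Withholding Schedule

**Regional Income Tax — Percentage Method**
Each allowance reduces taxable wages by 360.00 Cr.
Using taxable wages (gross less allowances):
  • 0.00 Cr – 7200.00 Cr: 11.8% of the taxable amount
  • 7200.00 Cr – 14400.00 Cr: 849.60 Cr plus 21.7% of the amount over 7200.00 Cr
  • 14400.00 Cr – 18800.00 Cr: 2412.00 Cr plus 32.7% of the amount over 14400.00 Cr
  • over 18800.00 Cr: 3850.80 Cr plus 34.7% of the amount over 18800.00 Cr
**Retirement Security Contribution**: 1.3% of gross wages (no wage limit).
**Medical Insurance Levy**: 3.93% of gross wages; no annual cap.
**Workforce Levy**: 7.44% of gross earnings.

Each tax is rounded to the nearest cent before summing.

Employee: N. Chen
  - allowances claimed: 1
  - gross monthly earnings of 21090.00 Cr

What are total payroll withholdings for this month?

7192.62 Cr

Regional Income Tax: taxable = 21090.00 Cr − 1×360.00 Cr = 20730.00 Cr
  3850.80 Cr + 34.7% × (20730.00 Cr − 18800.00 Cr) = 3850.80 Cr + 34.7% × 1930.00 Cr = 4520.51 Cr
Retirement Security Contribution: 1.3% × 21090.00 Cr = 274.17 Cr
Medical Insurance Levy: 3.93% × 21090.00 Cr = 828.84 Cr
Workforce Levy: 7.44% × 21090.00 Cr = 1569.10 Cr
Total: 4520.51 Cr + 274.17 Cr + 828.84 Cr + 1569.10 Cr = 7192.62 Cr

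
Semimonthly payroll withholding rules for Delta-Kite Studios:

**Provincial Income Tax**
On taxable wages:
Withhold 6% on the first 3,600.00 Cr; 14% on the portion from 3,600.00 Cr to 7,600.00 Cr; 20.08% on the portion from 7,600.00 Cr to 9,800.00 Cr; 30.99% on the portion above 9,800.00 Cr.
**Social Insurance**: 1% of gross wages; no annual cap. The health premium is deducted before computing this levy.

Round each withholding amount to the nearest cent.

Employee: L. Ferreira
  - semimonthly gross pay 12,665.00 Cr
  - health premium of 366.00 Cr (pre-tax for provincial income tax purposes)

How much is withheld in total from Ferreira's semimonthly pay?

2,115.19 Cr

Provincial Income Tax: taxable = 12,665.00 Cr − 366.00 Cr = 12,299.00 Cr
  1,217.76 Cr + 30.99% × (12,299.00 Cr − 9,800.00 Cr) = 1,217.76 Cr + 30.99% × 2,499.00 Cr = 1,992.20 Cr
Social Insurance: 1% × 12,299.00 Cr = 122.99 Cr
Total: 1,992.20 Cr + 122.99 Cr = 2,115.19 Cr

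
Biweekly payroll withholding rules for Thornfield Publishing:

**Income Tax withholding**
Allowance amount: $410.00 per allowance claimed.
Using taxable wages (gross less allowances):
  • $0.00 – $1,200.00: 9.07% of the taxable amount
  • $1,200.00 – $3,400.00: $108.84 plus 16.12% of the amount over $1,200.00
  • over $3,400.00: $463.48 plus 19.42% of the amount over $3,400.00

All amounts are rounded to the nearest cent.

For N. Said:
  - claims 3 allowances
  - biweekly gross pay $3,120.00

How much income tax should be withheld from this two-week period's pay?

Income Tax: taxable = $3,120.00 − 3×$410.00 = $1,890.00
  $108.84 + 16.12% × ($1,890.00 − $1,200.00) = $108.84 + 16.12% × $690.00 = $220.07

$220.07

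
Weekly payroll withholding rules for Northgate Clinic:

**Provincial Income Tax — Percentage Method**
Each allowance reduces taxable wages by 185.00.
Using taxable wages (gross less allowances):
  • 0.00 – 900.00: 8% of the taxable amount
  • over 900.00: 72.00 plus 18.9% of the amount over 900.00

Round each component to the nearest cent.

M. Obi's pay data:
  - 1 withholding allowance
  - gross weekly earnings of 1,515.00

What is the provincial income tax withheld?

Provincial Income Tax: taxable = 1,515.00 − 1×185.00 = 1,330.00
  72.00 + 18.9% × (1,330.00 − 900.00) = 72.00 + 18.9% × 430.00 = 153.27

153.27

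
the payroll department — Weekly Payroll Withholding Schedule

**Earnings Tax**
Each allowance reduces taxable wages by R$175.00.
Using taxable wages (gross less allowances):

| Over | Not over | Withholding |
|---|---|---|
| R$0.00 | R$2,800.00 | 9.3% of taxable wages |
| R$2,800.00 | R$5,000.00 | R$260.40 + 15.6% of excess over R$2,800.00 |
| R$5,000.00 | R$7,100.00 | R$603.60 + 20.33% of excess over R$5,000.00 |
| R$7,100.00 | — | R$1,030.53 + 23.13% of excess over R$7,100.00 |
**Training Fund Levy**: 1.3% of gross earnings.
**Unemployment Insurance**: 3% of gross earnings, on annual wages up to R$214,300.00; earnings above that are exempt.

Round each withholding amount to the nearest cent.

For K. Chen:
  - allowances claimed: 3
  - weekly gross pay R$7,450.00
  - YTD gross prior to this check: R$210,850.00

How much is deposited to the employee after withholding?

Earnings Tax: taxable = R$7,450.00 − 3×R$175.00 = R$6,925.00
  R$603.60 + 20.33% × (R$6,925.00 − R$5,000.00) = R$603.60 + 20.33% × R$1,925.00 = R$994.95
Training Fund Levy: 1.3% × R$7,450.00 = R$96.85
Unemployment Insurance: cap R$214,300.00 − YTD R$210,850.00 = R$3,450.00 subject; 3% × R$3,450.00 = R$103.50
Total withheld: R$994.95 + R$96.85 + R$103.50 = R$1,195.30
Net pay: R$7,450.00 − R$1,195.30 = R$6,254.70

R$6,254.70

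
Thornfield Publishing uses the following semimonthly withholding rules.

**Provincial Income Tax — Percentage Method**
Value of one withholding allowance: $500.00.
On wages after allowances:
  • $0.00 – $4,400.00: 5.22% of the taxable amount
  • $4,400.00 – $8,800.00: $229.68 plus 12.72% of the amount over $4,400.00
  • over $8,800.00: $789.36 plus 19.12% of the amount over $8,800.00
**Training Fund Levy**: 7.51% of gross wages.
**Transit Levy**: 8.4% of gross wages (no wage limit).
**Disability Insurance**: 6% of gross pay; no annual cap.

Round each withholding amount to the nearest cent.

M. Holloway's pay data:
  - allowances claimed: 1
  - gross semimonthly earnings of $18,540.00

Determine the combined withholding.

Provincial Income Tax: taxable = $18,540.00 − 1×$500.00 = $18,040.00
  $789.36 + 19.12% × ($18,040.00 − $8,800.00) = $789.36 + 19.12% × $9,240.00 = $2,556.05
Training Fund Levy: 7.51% × $18,540.00 = $1,392.35
Transit Levy: 8.4% × $18,540.00 = $1,557.36
Disability Insurance: 6% × $18,540.00 = $1,112.40
Total: $2,556.05 + $1,392.35 + $1,557.36 + $1,112.40 = $6,618.16

$6,618.16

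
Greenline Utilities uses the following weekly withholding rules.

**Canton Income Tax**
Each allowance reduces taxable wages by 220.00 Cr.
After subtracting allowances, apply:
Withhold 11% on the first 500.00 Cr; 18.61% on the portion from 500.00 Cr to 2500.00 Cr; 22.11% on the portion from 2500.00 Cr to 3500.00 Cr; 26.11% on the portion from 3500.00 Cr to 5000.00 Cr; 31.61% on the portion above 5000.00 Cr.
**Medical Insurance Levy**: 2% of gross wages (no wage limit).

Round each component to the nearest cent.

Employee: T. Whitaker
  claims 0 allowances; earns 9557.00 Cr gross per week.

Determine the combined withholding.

2671.56 Cr

Canton Income Tax: taxable = 9557.00 Cr
  1039.95 Cr + 31.61% × (9557.00 Cr − 5000.00 Cr) = 1039.95 Cr + 31.61% × 4557.00 Cr = 2480.42 Cr
Medical Insurance Levy: 2% × 9557.00 Cr = 191.14 Cr
Total: 2480.42 Cr + 191.14 Cr = 2671.56 Cr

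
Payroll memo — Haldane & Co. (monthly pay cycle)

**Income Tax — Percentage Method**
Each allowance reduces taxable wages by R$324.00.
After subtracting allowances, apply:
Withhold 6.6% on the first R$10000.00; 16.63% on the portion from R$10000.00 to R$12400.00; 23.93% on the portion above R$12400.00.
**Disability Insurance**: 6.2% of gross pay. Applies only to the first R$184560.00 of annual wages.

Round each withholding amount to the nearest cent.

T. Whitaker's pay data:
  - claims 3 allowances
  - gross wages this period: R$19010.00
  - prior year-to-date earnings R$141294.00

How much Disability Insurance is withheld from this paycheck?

R$1178.62

Disability Insurance: 6.2% × R$19010.00 = R$1178.62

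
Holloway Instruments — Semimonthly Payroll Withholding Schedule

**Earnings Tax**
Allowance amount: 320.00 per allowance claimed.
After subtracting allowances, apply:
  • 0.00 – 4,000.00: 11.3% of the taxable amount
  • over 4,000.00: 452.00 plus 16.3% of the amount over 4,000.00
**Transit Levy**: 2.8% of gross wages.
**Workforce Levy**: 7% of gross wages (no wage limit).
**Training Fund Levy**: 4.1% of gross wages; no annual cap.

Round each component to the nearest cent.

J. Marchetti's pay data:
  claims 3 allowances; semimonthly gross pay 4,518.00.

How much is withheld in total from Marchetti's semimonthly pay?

1,030.05

Earnings Tax: taxable = 4,518.00 − 3×320.00 = 3,558.00
  11.3% × 3,558.00 = 402.05
Transit Levy: 2.8% × 4,518.00 = 126.50
Workforce Levy: 7% × 4,518.00 = 316.26
Training Fund Levy: 4.1% × 4,518.00 = 185.24
Total: 402.05 + 126.50 + 316.26 + 185.24 = 1,030.05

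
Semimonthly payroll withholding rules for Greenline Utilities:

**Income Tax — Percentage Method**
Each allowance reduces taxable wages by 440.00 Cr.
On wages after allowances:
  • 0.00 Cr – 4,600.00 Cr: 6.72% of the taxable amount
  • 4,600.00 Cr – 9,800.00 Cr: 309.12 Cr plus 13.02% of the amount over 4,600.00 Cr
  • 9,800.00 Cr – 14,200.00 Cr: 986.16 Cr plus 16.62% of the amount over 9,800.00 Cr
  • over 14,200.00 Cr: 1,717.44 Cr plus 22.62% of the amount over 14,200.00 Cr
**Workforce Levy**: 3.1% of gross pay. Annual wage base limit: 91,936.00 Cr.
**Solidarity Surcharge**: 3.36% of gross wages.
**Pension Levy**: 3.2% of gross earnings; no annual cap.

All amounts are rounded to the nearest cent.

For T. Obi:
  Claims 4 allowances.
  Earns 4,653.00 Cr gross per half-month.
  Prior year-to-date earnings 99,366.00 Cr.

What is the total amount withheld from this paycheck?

499.65 Cr

Income Tax: taxable = 4,653.00 Cr − 4×440.00 Cr = 2,893.00 Cr
  6.72% × 2,893.00 Cr = 194.41 Cr
Workforce Levy: YTD 99,366.00 Cr ≥ cap 91,936.00 Cr → 0.00 Cr
Solidarity Surcharge: 3.36% × 4,653.00 Cr = 156.34 Cr
Pension Levy: 3.2% × 4,653.00 Cr = 148.90 Cr
Total: 194.41 Cr + 0.00 Cr + 156.34 Cr + 148.90 Cr = 499.65 Cr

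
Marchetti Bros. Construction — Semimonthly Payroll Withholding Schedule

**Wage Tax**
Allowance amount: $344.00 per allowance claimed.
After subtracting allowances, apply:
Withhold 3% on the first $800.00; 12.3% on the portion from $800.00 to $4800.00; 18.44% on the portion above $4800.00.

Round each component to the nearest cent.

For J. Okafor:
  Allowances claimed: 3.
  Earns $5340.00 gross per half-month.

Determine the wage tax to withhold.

$455.48

Wage Tax: taxable = $5340.00 − 3×$344.00 = $4308.00
  $24.00 + 12.3% × ($4308.00 − $800.00) = $24.00 + 12.3% × $3508.00 = $455.48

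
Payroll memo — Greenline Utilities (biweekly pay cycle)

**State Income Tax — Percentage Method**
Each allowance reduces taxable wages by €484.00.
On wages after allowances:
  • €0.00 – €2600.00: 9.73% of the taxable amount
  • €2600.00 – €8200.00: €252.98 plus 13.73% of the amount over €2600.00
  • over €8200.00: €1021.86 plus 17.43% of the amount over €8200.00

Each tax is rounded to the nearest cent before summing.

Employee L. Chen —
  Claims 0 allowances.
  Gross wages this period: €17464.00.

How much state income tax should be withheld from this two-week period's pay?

€2636.58

State Income Tax: taxable = €17464.00
  €1021.86 + 17.43% × (€17464.00 − €8200.00) = €1021.86 + 17.43% × €9264.00 = €2636.58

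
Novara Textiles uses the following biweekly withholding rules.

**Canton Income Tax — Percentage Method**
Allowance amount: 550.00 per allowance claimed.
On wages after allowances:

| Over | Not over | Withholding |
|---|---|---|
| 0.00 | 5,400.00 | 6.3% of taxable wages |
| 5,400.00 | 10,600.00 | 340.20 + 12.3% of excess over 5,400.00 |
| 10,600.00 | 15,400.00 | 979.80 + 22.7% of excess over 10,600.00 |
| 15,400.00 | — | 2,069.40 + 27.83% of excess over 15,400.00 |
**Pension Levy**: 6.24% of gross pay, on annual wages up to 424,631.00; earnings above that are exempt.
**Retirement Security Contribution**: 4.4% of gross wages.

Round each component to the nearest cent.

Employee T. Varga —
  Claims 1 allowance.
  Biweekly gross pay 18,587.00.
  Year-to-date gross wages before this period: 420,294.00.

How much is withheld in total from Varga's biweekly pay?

Canton Income Tax: taxable = 18,587.00 − 1×550.00 = 18,037.00
  2,069.40 + 27.83% × (18,037.00 − 15,400.00) = 2,069.40 + 27.83% × 2,637.00 = 2,803.28
Pension Levy: cap 424,631.00 − YTD 420,294.00 = 4,337.00 subject; 6.24% × 4,337.00 = 270.63
Retirement Security Contribution: 4.4% × 18,587.00 = 817.83
Total: 2,803.28 + 270.63 + 817.83 = 3,891.74

3,891.74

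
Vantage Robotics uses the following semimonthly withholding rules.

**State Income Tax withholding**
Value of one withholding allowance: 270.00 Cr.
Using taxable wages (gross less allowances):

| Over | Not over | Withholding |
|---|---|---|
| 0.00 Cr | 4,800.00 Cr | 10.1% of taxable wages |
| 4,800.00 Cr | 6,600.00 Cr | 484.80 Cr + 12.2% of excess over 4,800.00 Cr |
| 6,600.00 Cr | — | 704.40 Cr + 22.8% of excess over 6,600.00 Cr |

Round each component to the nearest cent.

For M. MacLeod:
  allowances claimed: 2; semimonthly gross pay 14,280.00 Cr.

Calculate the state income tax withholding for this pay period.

2,332.32 Cr

State Income Tax: taxable = 14,280.00 Cr − 2×270.00 Cr = 13,740.00 Cr
  704.40 Cr + 22.8% × (13,740.00 Cr − 6,600.00 Cr) = 704.40 Cr + 22.8% × 7,140.00 Cr = 2,332.32 Cr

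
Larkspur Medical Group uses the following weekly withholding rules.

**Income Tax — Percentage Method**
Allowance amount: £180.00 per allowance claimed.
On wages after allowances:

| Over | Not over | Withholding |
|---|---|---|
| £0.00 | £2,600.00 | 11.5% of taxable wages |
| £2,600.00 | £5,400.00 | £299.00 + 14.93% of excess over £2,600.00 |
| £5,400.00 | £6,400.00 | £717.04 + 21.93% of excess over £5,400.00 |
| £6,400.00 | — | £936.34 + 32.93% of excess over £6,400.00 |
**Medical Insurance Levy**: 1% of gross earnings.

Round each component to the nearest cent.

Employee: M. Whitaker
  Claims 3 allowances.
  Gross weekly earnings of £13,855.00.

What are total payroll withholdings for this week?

£3,352.00

Income Tax: taxable = £13,855.00 − 3×£180.00 = £13,315.00
  £936.34 + 32.93% × (£13,315.00 − £6,400.00) = £936.34 + 32.93% × £6,915.00 = £3,213.45
Medical Insurance Levy: 1% × £13,855.00 = £138.55
Total: £3,213.45 + £138.55 = £3,352.00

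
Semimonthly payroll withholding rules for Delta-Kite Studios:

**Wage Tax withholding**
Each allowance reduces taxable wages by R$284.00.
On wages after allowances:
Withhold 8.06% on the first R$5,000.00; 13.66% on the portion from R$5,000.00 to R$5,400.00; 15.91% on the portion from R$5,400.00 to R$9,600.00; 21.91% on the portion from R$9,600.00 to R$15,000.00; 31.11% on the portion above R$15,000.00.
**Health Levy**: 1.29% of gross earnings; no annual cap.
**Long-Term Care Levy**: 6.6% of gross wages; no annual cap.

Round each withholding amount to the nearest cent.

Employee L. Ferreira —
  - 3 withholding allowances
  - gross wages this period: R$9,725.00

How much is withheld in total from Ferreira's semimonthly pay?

R$1,777.49

Wage Tax: taxable = R$9,725.00 − 3×R$284.00 = R$8,873.00
  R$457.64 + 15.91% × (R$8,873.00 − R$5,400.00) = R$457.64 + 15.91% × R$3,473.00 = R$1,010.19
Health Levy: 1.29% × R$9,725.00 = R$125.45
Long-Term Care Levy: 6.6% × R$9,725.00 = R$641.85
Total: R$1,010.19 + R$125.45 + R$641.85 = R$1,777.49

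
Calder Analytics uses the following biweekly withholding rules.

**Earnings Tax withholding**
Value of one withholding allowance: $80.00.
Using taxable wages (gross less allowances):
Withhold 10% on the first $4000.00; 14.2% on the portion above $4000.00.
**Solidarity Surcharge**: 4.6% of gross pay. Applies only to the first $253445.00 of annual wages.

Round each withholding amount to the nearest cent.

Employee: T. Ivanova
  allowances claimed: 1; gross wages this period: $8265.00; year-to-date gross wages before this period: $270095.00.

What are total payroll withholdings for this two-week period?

Earnings Tax: taxable = $8265.00 − 1×$80.00 = $8185.00
  $400.00 + 14.2% × ($8185.00 − $4000.00) = $400.00 + 14.2% × $4185.00 = $994.27
Solidarity Surcharge: YTD $270095.00 ≥ cap $253445.00 → $0.00
Total: $994.27 + $0.00 = $994.27

$994.27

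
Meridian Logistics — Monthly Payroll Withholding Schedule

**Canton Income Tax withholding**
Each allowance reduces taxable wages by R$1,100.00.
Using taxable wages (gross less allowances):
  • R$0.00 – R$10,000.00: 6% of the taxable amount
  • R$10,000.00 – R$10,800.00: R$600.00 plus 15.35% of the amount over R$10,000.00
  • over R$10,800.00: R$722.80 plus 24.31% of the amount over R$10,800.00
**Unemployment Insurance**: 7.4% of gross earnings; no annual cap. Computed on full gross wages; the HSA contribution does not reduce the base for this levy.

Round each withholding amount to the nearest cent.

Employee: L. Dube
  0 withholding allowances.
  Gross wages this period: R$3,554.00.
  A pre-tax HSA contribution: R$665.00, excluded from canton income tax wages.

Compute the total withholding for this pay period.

R$436.34

Canton Income Tax: taxable = R$3,554.00 − R$665.00 = R$2,889.00
  6% × R$2,889.00 = R$173.34
Unemployment Insurance: 7.4% × R$3,554.00 = R$263.00
Total: R$173.34 + R$263.00 = R$436.34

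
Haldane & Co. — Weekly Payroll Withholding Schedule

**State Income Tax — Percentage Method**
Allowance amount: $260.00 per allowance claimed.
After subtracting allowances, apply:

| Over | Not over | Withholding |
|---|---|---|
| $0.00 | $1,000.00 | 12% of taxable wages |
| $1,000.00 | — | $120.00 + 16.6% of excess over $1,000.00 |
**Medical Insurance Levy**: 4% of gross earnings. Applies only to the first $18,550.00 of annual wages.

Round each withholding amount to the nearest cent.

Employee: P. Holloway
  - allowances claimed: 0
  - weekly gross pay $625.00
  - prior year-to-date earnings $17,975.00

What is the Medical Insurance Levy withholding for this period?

Medical Insurance Levy: cap $18,550.00 − YTD $17,975.00 = $575.00 subject; 4% × $575.00 = $23.00

$23.00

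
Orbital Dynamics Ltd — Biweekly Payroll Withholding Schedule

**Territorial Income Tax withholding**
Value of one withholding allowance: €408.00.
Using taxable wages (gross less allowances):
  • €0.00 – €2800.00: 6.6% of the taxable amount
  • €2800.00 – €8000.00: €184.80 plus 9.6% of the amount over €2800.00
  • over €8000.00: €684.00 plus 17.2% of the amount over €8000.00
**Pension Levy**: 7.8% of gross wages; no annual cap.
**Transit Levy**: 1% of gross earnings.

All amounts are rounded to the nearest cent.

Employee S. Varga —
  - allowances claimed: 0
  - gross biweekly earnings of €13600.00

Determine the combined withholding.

Territorial Income Tax: taxable = €13600.00
  €684.00 + 17.2% × (€13600.00 − €8000.00) = €684.00 + 17.2% × €5600.00 = €1647.20
Pension Levy: 7.8% × €13600.00 = €1060.80
Transit Levy: 1% × €13600.00 = €136.00
Total: €1647.20 + €1060.80 + €136.00 = €2844.00

€2844.00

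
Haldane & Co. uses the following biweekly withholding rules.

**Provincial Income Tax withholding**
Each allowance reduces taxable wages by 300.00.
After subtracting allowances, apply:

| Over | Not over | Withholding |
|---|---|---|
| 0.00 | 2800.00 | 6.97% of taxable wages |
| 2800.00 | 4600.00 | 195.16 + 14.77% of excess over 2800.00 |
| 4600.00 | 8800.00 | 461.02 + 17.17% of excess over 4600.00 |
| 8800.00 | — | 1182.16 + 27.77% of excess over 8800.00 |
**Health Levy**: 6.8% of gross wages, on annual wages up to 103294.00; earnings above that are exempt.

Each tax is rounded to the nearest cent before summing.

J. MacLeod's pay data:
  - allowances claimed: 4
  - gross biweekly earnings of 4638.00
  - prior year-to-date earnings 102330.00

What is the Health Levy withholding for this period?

Health Levy: cap 103294.00 − YTD 102330.00 = 964.00 subject; 6.8% × 964.00 = 65.55

65.55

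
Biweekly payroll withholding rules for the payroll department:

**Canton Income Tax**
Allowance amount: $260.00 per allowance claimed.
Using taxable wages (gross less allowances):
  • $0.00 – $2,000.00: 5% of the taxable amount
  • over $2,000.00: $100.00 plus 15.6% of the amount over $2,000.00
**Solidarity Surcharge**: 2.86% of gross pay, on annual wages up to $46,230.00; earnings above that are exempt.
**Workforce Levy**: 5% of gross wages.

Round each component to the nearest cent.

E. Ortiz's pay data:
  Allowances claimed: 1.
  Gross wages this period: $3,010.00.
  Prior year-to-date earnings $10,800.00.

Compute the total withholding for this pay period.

$453.59

Canton Income Tax: taxable = $3,010.00 − 1×$260.00 = $2,750.00
  $100.00 + 15.6% × ($2,750.00 − $2,000.00) = $100.00 + 15.6% × $750.00 = $217.00
Solidarity Surcharge: 2.86% × $3,010.00 = $86.09
Workforce Levy: 5% × $3,010.00 = $150.50
Total: $217.00 + $86.09 + $150.50 = $453.59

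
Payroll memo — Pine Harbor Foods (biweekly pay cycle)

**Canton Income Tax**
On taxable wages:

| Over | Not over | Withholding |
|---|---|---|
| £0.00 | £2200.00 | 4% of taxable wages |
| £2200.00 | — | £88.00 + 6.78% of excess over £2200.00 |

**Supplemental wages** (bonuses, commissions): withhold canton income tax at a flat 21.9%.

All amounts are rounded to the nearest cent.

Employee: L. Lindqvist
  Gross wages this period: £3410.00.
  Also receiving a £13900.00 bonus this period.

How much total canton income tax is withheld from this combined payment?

Canton Income Tax: taxable = £3410.00
  £88.00 + 6.78% × (£3410.00 − £2200.00) = £88.00 + 6.78% × £1210.00 = £170.04
Supplemental (21.9% flat on bonus): 21.9% × £13900.00 = £3044.10
Total canton income tax: £170.04 + £3044.10 = £3214.14

£3214.14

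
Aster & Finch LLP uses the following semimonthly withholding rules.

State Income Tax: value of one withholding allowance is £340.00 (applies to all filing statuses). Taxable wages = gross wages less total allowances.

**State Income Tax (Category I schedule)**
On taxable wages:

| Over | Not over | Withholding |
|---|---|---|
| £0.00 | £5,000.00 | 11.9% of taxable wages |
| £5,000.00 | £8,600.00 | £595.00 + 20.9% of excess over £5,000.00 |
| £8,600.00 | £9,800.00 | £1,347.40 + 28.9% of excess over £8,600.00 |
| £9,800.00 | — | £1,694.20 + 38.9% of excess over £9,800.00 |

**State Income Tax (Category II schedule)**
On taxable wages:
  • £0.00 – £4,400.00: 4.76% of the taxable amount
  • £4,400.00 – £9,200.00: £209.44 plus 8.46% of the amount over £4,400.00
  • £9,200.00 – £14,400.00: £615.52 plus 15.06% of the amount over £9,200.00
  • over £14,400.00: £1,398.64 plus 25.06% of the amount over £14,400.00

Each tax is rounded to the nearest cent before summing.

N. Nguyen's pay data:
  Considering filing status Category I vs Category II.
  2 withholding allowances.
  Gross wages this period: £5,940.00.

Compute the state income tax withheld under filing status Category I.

£649.34

State Income Tax (Category I): taxable = £5,940.00 − 2×£340.00 = £5,260.00
  £595.00 + 20.9% × (£5,260.00 − £5,000.00) = £595.00 + 20.9% × £260.00 = £649.34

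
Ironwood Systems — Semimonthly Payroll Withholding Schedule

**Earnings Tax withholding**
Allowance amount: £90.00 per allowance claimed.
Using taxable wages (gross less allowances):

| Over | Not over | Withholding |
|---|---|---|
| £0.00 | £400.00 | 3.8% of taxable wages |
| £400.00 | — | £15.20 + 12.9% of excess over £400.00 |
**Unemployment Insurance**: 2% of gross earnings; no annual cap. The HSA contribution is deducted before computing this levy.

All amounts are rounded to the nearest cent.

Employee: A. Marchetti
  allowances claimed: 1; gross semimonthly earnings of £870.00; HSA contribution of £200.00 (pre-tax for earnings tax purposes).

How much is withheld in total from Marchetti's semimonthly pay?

£51.82

Earnings Tax: taxable = £870.00 − £200.00 − 1×£90.00 = £580.00
  £15.20 + 12.9% × (£580.00 − £400.00) = £15.20 + 12.9% × £180.00 = £38.42
Unemployment Insurance: 2% × £670.00 = £13.40
Total: £38.42 + £13.40 = £51.82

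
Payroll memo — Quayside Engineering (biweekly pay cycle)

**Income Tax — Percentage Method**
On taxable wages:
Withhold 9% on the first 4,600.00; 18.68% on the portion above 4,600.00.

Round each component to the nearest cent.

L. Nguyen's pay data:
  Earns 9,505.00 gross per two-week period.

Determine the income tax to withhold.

Income Tax: taxable = 9,505.00
  414.00 + 18.68% × (9,505.00 − 4,600.00) = 414.00 + 18.68% × 4,905.00 = 1,330.25

1,330.25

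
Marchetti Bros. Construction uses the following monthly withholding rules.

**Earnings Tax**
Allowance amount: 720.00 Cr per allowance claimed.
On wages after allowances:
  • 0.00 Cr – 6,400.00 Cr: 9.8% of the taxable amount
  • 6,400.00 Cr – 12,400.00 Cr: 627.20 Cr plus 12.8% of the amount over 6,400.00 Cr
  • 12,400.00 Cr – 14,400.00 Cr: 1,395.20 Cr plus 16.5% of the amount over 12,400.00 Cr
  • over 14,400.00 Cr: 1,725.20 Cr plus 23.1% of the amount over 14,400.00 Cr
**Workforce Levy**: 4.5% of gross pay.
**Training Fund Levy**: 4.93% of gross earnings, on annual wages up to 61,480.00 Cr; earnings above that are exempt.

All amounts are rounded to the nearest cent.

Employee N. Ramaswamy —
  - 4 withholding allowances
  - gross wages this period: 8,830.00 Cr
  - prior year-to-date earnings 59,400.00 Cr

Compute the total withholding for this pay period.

Earnings Tax: taxable = 8,830.00 Cr − 4×720.00 Cr = 5,950.00 Cr
  9.8% × 5,950.00 Cr = 583.10 Cr
Workforce Levy: 4.5% × 8,830.00 Cr = 397.35 Cr
Training Fund Levy: cap 61,480.00 Cr − YTD 59,400.00 Cr = 2,080.00 Cr subject; 4.93% × 2,080.00 Cr = 102.54 Cr
Total: 583.10 Cr + 397.35 Cr + 102.54 Cr = 1,082.99 Cr

1,082.99 Cr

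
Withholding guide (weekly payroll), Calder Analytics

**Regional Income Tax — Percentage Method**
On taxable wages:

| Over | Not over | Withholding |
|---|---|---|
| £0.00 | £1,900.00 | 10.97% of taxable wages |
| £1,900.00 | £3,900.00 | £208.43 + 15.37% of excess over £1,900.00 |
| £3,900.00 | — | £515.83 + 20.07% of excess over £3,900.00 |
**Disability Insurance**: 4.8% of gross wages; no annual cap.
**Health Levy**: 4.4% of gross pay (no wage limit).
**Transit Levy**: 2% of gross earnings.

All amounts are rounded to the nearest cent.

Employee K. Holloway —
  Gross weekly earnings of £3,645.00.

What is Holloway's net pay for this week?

£2,760.12

Regional Income Tax: taxable = £3,645.00
  £208.43 + 15.37% × (£3,645.00 − £1,900.00) = £208.43 + 15.37% × £1,745.00 = £476.64
Disability Insurance: 4.8% × £3,645.00 = £174.96
Health Levy: 4.4% × £3,645.00 = £160.38
Transit Levy: 2% × £3,645.00 = £72.90
Total withheld: £476.64 + £174.96 + £160.38 + £72.90 = £884.88
Net pay: £3,645.00 − £884.88 = £2,760.12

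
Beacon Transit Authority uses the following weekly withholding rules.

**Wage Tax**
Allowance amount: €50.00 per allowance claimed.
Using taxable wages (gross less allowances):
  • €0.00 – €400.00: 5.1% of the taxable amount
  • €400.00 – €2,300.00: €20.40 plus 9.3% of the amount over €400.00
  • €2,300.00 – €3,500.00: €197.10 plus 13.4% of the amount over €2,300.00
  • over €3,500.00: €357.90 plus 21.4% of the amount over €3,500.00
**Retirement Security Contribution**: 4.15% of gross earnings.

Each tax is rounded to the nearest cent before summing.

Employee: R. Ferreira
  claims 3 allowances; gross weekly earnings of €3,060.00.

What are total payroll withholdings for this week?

€405.83

Wage Tax: taxable = €3,060.00 − 3×€50.00 = €2,910.00
  €197.10 + 13.4% × (€2,910.00 − €2,300.00) = €197.10 + 13.4% × €610.00 = €278.84
Retirement Security Contribution: 4.15% × €3,060.00 = €126.99
Total: €278.84 + €126.99 = €405.83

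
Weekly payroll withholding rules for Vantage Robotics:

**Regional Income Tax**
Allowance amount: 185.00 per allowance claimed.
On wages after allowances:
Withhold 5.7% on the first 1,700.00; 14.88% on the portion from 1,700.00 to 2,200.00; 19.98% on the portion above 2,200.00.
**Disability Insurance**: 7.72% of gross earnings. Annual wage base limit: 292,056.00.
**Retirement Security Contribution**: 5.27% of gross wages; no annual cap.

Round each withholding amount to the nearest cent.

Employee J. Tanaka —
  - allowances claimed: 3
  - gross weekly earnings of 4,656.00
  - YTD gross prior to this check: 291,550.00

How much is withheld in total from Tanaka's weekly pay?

Regional Income Tax: taxable = 4,656.00 − 3×185.00 = 4,101.00
  171.30 + 19.98% × (4,101.00 − 2,200.00) = 171.30 + 19.98% × 1,901.00 = 551.12
Disability Insurance: cap 292,056.00 − YTD 291,550.00 = 506.00 subject; 7.72% × 506.00 = 39.06
Retirement Security Contribution: 5.27% × 4,656.00 = 245.37
Total: 551.12 + 39.06 + 245.37 = 835.55

835.55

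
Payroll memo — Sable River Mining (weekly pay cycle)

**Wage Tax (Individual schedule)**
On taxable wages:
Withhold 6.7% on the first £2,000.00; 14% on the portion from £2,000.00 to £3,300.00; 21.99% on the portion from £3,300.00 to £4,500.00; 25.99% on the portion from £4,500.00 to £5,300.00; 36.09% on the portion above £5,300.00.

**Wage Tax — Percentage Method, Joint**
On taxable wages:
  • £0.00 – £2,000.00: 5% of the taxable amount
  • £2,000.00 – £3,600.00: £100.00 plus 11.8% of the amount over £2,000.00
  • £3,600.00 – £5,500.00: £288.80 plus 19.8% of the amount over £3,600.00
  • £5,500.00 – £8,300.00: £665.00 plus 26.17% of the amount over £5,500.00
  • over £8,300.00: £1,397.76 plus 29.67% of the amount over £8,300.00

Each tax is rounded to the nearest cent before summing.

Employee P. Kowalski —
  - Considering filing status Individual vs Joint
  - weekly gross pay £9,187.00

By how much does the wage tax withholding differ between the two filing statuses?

£529.69

Wage Tax (Individual): taxable = £9,187.00
  £787.80 + 36.09% × (£9,187.00 − £5,300.00) = £787.80 + 36.09% × £3,887.00 = £2,190.62
Wage Tax (Joint): taxable = £9,187.00
  £1,397.76 + 29.67% × (£9,187.00 − £8,300.00) = £1,397.76 + 29.67% × £887.00 = £1,660.93
Difference: |£2,190.62 − £1,660.93| = £529.69 (higher under Individual)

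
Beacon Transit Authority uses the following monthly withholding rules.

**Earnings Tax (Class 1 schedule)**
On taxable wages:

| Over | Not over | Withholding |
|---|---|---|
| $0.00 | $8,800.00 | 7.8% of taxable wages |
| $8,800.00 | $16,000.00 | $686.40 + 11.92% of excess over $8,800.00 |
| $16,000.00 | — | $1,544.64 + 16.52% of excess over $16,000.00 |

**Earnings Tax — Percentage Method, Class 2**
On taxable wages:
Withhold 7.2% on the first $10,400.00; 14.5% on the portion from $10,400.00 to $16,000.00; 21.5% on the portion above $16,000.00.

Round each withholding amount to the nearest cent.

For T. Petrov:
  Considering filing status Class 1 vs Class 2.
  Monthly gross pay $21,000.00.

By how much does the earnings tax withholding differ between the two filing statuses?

$265.16

Earnings Tax (Class 1): taxable = $21,000.00
  $1,544.64 + 16.52% × ($21,000.00 − $16,000.00) = $1,544.64 + 16.52% × $5,000.00 = $2,370.64
Earnings Tax (Class 2): taxable = $21,000.00
  $1,560.80 + 21.5% × ($21,000.00 − $16,000.00) = $1,560.80 + 21.5% × $5,000.00 = $2,635.80
Difference: |$2,370.64 − $2,635.80| = $265.16 (higher under Class 2)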